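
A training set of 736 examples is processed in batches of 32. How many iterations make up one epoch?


Iterations per epoch = dataset_size / batch_size
= 736 / 32
= 23

23


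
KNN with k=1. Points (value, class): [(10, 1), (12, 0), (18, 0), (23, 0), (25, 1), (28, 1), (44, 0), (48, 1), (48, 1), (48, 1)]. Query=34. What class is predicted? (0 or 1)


Distances from query 34:
Point 28 (class 1): distance = 6
K=1 nearest neighbors: classes = [1]
Votes for class 1: 1 / 1
Majority vote => class 1

1


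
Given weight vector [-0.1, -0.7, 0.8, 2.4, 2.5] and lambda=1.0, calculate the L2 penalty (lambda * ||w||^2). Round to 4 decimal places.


Squaring each weight:
(-0.1)^2 = 0.01
(-0.7)^2 = 0.49
0.8^2 = 0.64
2.4^2 = 5.76
2.5^2 = 6.25
Sum of squares = 13.15
Penalty = 1.0 * 13.15 = 13.1500

13.1500


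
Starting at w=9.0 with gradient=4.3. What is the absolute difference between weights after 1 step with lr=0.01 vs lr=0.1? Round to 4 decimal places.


With lr=0.01: w_new = 9.0 - 0.01 * 4.3 = 8.957
With lr=0.1: w_new = 9.0 - 0.1 * 4.3 = 8.57
Absolute difference = |8.957 - 8.57|
= 0.3870

0.3870


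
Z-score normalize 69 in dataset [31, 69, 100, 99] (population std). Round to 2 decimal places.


Mean = (31 + 69 + 100 + 99) / 4 = 74.75
Variance = sum((x_i - mean)^2) / n = 793.1875
Std = sqrt(793.1875) = 28.1636
Z = (x - mean) / std
= (69 - 74.75) / 28.1636
= -5.75 / 28.1636
= -0.20

-0.20


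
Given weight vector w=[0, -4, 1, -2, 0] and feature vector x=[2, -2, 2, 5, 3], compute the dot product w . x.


Element-wise products:
0 * 2 = 0
-4 * -2 = 8
1 * 2 = 2
-2 * 5 = -10
0 * 3 = 0
Sum = 0 + 8 + 2 + -10 + 0
= 0

0


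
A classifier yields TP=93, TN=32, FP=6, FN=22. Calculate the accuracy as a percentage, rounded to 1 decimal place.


Accuracy = (TP + TN) / (TP + TN + FP + FN) * 100
= (93 + 32) / (93 + 32 + 6 + 22)
= 125 / 153
= 0.817
= 81.7%

81.7


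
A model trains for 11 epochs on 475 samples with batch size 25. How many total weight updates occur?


Iterations per epoch = 475 / 25 = 19
Total updates = iterations_per_epoch * epochs
= 19 * 11
= 209

209


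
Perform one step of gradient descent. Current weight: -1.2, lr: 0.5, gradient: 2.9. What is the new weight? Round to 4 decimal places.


w_new = w_old - lr * gradient
= -1.2 - 0.5 * 2.9
= -1.2 - (1.45)
= -2.6500

-2.6500


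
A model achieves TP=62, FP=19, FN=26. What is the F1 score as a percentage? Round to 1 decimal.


Precision = TP / (TP + FP) = 62 / 81 = 0.7654
Recall = TP / (TP + FN) = 62 / 88 = 0.7045
F1 = 2 * P * R / (P + R)
= 2 * 0.7654 * 0.7045 / (0.7654 + 0.7045)
= 1.0786 / 1.47
= 0.7337
As percentage: 73.4%

73.4


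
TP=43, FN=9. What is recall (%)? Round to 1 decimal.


Recall = TP / (TP + FN) * 100
= 43 / (43 + 9)
= 43 / 52
= 0.8269
= 82.7%

82.7


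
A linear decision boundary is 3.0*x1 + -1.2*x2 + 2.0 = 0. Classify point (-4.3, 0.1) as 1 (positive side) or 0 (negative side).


Compute 3.0 * -4.3 + -1.2 * 0.1 + 2.0
= -12.9 + -0.12 + 2.0
= -11.02
Since -11.02 < 0, the point is on the negative side.

0


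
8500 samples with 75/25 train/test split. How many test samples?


Train samples = 8500 * 75% = 6375
Test samples = 8500 - 6375
= 2125

2125


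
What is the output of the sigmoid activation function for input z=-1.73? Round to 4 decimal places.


sigmoid(z) = 1 / (1 + exp(-z))
exp(-(-1.73)) = exp(1.73) = 5.6407
1 + 5.6407 = 6.6407
1 / 6.6407 = 0.1506

0.1506


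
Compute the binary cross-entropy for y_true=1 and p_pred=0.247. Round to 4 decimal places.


For y=1: Loss = -log(p)
= -log(0.247)
= -(-1.3984)
= 1.3984

1.3984


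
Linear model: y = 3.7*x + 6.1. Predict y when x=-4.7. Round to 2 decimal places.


y = 3.7 * -4.7 + (6.1)
= -17.39 + (6.1)
= -11.29

-11.29


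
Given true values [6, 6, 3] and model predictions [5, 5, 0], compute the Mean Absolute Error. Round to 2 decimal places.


Absolute errors: [1, 1, 3]
Sum of absolute errors = 5
MAE = 5 / 3 = 1.67

1.67


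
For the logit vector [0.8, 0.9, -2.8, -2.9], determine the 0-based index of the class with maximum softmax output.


Softmax is a monotonic transformation, so it preserves the argmax.
We need to find the index of the maximum logit.
Index 0: 0.8
Index 1: 0.9
Index 2: -2.8
Index 3: -2.9
Maximum logit = 0.9 at index 1

1


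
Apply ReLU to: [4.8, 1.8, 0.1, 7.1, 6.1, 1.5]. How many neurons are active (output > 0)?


ReLU(x) = max(0, x) for each element:
ReLU(4.8) = 4.8
ReLU(1.8) = 1.8
ReLU(0.1) = 0.1
ReLU(7.1) = 7.1
ReLU(6.1) = 6.1
ReLU(1.5) = 1.5
Active neurons (>0): 6

6


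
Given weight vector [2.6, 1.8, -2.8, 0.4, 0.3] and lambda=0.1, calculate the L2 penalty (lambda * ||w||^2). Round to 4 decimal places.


Squaring each weight:
2.6^2 = 6.76
1.8^2 = 3.24
(-2.8)^2 = 7.84
0.4^2 = 0.16
0.3^2 = 0.09
Sum of squares = 18.09
Penalty = 0.1 * 18.09 = 1.8090

1.8090


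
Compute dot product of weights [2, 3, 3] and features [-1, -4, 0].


Element-wise products:
2 * -1 = -2
3 * -4 = -12
3 * 0 = 0
Sum = -2 + -12 + 0
= -14

-14


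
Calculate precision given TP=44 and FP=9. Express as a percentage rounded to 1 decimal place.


Precision = TP / (TP + FP) * 100
= 44 / (44 + 9)
= 44 / 53
= 0.8302
= 83.0%

83.0


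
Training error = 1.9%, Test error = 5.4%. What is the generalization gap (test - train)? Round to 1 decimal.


Generalization gap = test_error - train_error
= 5.4 - 1.9
= 3.5%
A moderate gap.

3.5


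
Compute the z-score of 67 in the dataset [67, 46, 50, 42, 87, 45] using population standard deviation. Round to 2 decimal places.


Mean = (67 + 46 + 50 + 42 + 87 + 45) / 6 = 56.1667
Variance = sum((x_i - mean)^2) / n = 255.8056
Std = sqrt(255.8056) = 15.9939
Z = (x - mean) / std
= (67 - 56.1667) / 15.9939
= 10.8333 / 15.9939
= 0.68

0.68


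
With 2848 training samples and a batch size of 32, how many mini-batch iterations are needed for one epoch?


Iterations per epoch = dataset_size / batch_size
= 2848 / 32
= 89

89


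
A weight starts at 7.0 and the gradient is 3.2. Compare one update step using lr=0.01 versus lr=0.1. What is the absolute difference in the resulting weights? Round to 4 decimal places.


With lr=0.01: w_new = 7.0 - 0.01 * 3.2 = 6.968
With lr=0.1: w_new = 7.0 - 0.1 * 3.2 = 6.68
Absolute difference = |6.968 - 6.68|
= 0.2880

0.2880


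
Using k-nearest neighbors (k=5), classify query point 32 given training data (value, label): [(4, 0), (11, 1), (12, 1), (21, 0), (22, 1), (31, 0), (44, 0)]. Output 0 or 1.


Distances from query 32:
Point 31 (class 0): distance = 1
Point 22 (class 1): distance = 10
Point 21 (class 0): distance = 11
Point 44 (class 0): distance = 12
Point 12 (class 1): distance = 20
K=5 nearest neighbors: classes = [0, 1, 0, 0, 1]
Votes for class 1: 2 / 5
Majority vote => class 0

0


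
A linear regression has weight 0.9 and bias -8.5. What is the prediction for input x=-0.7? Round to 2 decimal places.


y = 0.9 * -0.7 + (-8.5)
= -0.63 + (-8.5)
= -9.13

-9.13


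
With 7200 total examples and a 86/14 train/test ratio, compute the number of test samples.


Train samples = 7200 * 86% = 6192
Test samples = 7200 - 6192
= 1008

1008


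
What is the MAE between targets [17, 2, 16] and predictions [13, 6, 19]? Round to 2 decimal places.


Absolute errors: [4, 4, 3]
Sum of absolute errors = 11
MAE = 11 / 3 = 3.67

3.67


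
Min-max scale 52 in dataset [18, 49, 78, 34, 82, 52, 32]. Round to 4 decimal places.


Min = 18, Max = 82
Range = 82 - 18 = 64
Scaled = (x - min) / (max - min)
= (52 - 18) / 64
= 34 / 64
= 0.5313

0.5313


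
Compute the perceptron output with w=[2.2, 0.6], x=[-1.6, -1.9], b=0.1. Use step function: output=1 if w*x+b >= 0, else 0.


z = w . x + b
= 2.2*-1.6 + 0.6*-1.9 + 0.1
= -3.52 + -1.14 + 0.1
= -4.66 + 0.1
= -4.56
Since z = -4.56 < 0, output = 0

0


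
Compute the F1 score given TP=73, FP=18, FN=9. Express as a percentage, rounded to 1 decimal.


Precision = TP / (TP + FP) = 73 / 91 = 0.8022
Recall = TP / (TP + FN) = 73 / 82 = 0.8902
F1 = 2 * P * R / (P + R)
= 2 * 0.8022 * 0.8902 / (0.8022 + 0.8902)
= 1.4283 / 1.6924
= 0.8439
As percentage: 84.4%

84.4


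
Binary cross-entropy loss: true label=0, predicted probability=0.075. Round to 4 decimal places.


For y=0: Loss = -log(1-p)
= -log(1 - 0.075)
= -log(0.925)
= -(-0.078)
= 0.0780

0.0780


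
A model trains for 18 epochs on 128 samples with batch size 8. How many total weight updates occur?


Iterations per epoch = 128 / 8 = 16
Total updates = iterations_per_epoch * epochs
= 16 * 18
= 288

288


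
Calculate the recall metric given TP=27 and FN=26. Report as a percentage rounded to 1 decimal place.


Recall = TP / (TP + FN) * 100
= 27 / (27 + 26)
= 27 / 53
= 0.5094
= 50.9%

50.9


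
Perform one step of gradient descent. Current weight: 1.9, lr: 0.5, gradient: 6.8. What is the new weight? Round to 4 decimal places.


w_new = w_old - lr * gradient
= 1.9 - 0.5 * 6.8
= 1.9 - (3.4)
= -1.5000

-1.5000


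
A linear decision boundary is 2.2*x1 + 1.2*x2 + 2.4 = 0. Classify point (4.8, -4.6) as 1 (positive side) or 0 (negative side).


Compute 2.2 * 4.8 + 1.2 * -4.6 + 2.4
= 10.56 + -5.52 + 2.4
= 7.44
Since 7.44 >= 0, the point is on the positive side.

1


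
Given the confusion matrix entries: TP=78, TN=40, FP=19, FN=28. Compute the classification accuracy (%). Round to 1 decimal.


Accuracy = (TP + TN) / (TP + TN + FP + FN) * 100
= (78 + 40) / (78 + 40 + 19 + 28)
= 118 / 165
= 0.7152
= 71.5%

71.5


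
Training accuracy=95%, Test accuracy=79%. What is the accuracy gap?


Gap = train_accuracy - test_accuracy
= 95 - 79
= 16%
This gap suggests the model is overfitting.

16


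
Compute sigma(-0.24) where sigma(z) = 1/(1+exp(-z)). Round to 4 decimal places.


sigmoid(z) = 1 / (1 + exp(-z))
exp(-(-0.24)) = exp(0.24) = 1.2712
1 + 1.2712 = 2.2712
1 / 2.2712 = 0.4403

0.4403


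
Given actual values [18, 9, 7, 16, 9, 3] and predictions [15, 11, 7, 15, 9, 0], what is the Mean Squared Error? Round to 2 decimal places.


Differences: [3, -2, 0, 1, 0, 3]
Squared errors: [9, 4, 0, 1, 0, 9]
Sum of squared errors = 23
MSE = 23 / 6 = 3.83

3.83


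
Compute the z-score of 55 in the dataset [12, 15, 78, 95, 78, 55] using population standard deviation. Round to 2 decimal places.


Mean = (12 + 15 + 78 + 95 + 78 + 55) / 6 = 55.5
Variance = sum((x_i - mean)^2) / n = 1017.5833
Std = sqrt(1017.5833) = 31.8996
Z = (x - mean) / std
= (55 - 55.5) / 31.8996
= -0.5 / 31.8996
= -0.02

-0.02


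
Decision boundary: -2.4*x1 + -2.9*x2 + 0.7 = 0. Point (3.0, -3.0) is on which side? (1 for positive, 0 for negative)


Compute -2.4 * 3.0 + -2.9 * -3.0 + 0.7
= -7.2 + 8.7 + 0.7
= 2.2
Since 2.2 >= 0, the point is on the positive side.

1


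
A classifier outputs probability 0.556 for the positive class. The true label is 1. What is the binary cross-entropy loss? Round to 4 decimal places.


For y=1: Loss = -log(p)
= -log(0.556)
= -(-0.587)
= 0.5870

0.5870


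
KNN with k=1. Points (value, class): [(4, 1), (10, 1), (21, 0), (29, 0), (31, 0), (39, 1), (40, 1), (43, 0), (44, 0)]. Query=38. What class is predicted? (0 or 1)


Distances from query 38:
Point 39 (class 1): distance = 1
K=1 nearest neighbors: classes = [1]
Votes for class 1: 1 / 1
Majority vote => class 1

1


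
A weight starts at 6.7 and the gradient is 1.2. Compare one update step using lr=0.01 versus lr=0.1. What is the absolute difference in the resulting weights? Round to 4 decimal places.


With lr=0.01: w_new = 6.7 - 0.01 * 1.2 = 6.688
With lr=0.1: w_new = 6.7 - 0.1 * 1.2 = 6.58
Absolute difference = |6.688 - 6.58|
= 0.1080

0.1080


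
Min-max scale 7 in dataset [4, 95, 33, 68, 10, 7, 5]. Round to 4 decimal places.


Min = 4, Max = 95
Range = 95 - 4 = 91
Scaled = (x - min) / (max - min)
= (7 - 4) / 91
= 3 / 91
= 0.0330

0.0330


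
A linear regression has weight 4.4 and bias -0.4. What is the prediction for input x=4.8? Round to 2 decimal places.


y = 4.4 * 4.8 + (-0.4)
= 21.12 + (-0.4)
= 20.72

20.72


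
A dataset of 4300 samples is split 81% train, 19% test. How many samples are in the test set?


Train samples = 4300 * 81% = 3483
Test samples = 4300 - 3483
= 817

817


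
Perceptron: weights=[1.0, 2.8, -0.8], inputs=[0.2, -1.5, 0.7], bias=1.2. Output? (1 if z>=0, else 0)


z = w . x + b
= 1.0*0.2 + 2.8*-1.5 + -0.8*0.7 + 1.2
= 0.2 + -4.2 + -0.56 + 1.2
= -4.56 + 1.2
= -3.36
Since z = -3.36 < 0, output = 0

0


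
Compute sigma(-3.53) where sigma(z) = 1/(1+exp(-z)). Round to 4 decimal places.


sigmoid(z) = 1 / (1 + exp(-z))
exp(-(-3.53)) = exp(3.53) = 34.124
1 + 34.124 = 35.124
1 / 35.124 = 0.0285

0.0285


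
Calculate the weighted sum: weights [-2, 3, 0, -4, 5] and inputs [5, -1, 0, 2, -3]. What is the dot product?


Element-wise products:
-2 * 5 = -10
3 * -1 = -3
0 * 0 = 0
-4 * 2 = -8
5 * -3 = -15
Sum = -10 + -3 + 0 + -8 + -15
= -36

-36


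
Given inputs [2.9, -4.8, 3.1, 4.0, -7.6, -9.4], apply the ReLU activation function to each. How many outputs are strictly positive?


ReLU(x) = max(0, x) for each element:
ReLU(2.9) = 2.9
ReLU(-4.8) = 0
ReLU(3.1) = 3.1
ReLU(4.0) = 4.0
ReLU(-7.6) = 0
ReLU(-9.4) = 0
Active neurons (>0): 3

3


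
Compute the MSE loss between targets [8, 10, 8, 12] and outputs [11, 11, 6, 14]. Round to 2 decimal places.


Differences: [-3, -1, 2, -2]
Squared errors: [9, 1, 4, 4]
Sum of squared errors = 18
MSE = 18 / 4 = 4.50

4.50


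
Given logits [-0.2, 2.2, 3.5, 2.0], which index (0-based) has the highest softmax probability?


Softmax is a monotonic transformation, so it preserves the argmax.
We need to find the index of the maximum logit.
Index 0: -0.2
Index 1: 2.2
Index 2: 3.5
Index 3: 2.0
Maximum logit = 3.5 at index 2

2


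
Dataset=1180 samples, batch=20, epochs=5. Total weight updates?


Iterations per epoch = 1180 / 20 = 59
Total updates = iterations_per_epoch * epochs
= 59 * 5
= 295

295


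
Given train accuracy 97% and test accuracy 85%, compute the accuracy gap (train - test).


Gap = train_accuracy - test_accuracy
= 97 - 85
= 12%
This gap suggests the model is overfitting.

12


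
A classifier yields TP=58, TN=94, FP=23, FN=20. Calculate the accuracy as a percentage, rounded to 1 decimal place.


Accuracy = (TP + TN) / (TP + TN + FP + FN) * 100
= (58 + 94) / (58 + 94 + 23 + 20)
= 152 / 195
= 0.7795
= 77.9%

77.9


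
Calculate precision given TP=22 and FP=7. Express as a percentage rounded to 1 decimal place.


Precision = TP / (TP + FP) * 100
= 22 / (22 + 7)
= 22 / 29
= 0.7586
= 75.9%

75.9


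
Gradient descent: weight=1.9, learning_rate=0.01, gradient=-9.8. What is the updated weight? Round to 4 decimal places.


w_new = w_old - lr * gradient
= 1.9 - 0.01 * -9.8
= 1.9 - (-0.098)
= 1.9980

1.9980


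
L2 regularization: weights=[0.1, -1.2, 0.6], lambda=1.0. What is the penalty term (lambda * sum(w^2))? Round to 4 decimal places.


Squaring each weight:
0.1^2 = 0.01
(-1.2)^2 = 1.44
0.6^2 = 0.36
Sum of squares = 1.81
Penalty = 1.0 * 1.81 = 1.8100

1.8100


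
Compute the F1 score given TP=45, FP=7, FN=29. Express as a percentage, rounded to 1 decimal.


Precision = TP / (TP + FP) = 45 / 52 = 0.8654
Recall = TP / (TP + FN) = 45 / 74 = 0.6081
F1 = 2 * P * R / (P + R)
= 2 * 0.8654 * 0.6081 / (0.8654 + 0.6081)
= 1.0525 / 1.4735
= 0.7143
As percentage: 71.4%

71.4


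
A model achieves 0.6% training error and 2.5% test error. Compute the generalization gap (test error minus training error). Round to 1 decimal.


Generalization gap = test_error - train_error
= 2.5 - 0.6
= 1.9%
A small gap suggests good generalization.

1.9


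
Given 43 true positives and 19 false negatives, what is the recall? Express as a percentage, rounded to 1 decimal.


Recall = TP / (TP + FN) * 100
= 43 / (43 + 19)
= 43 / 62
= 0.6935
= 69.4%

69.4


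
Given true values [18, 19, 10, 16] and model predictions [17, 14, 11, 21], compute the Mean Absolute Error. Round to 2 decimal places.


Absolute errors: [1, 5, 1, 5]
Sum of absolute errors = 12
MAE = 12 / 4 = 3.00

3.00


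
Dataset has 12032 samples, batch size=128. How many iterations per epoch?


Iterations per epoch = dataset_size / batch_size
= 12032 / 128
= 94

94


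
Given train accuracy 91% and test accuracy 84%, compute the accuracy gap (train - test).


Gap = train_accuracy - test_accuracy
= 91 - 84
= 7%
This moderate gap may indicate mild overfitting.

7


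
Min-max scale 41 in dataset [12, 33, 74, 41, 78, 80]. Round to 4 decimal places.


Min = 12, Max = 80
Range = 80 - 12 = 68
Scaled = (x - min) / (max - min)
= (41 - 12) / 68
= 29 / 68
= 0.4265

0.4265


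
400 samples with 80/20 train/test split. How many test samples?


Train samples = 400 * 80% = 320
Test samples = 400 - 320
= 80

80


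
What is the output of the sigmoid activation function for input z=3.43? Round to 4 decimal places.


sigmoid(z) = 1 / (1 + exp(-z))
exp(-(3.43)) = exp(-3.43) = 0.0324
1 + 0.0324 = 1.0324
1 / 1.0324 = 0.9686

0.9686


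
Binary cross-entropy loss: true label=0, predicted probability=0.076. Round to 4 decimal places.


For y=0: Loss = -log(1-p)
= -log(1 - 0.076)
= -log(0.924)
= -(-0.079)
= 0.0790

0.0790


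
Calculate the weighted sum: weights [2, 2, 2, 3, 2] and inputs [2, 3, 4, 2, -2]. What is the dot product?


Element-wise products:
2 * 2 = 4
2 * 3 = 6
2 * 4 = 8
3 * 2 = 6
2 * -2 = -4
Sum = 4 + 6 + 8 + 6 + -4
= 20

20


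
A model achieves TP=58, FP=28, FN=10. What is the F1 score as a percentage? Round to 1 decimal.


Precision = TP / (TP + FP) = 58 / 86 = 0.6744
Recall = TP / (TP + FN) = 58 / 68 = 0.8529
F1 = 2 * P * R / (P + R)
= 2 * 0.6744 * 0.8529 / (0.6744 + 0.8529)
= 1.1505 / 1.5274
= 0.7532
As percentage: 75.3%

75.3


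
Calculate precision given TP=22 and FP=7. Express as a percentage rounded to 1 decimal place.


Precision = TP / (TP + FP) * 100
= 22 / (22 + 7)
= 22 / 29
= 0.7586
= 75.9%

75.9


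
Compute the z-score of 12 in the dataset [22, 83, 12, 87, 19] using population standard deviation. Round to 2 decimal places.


Mean = (22 + 83 + 12 + 87 + 19) / 5 = 44.6
Variance = sum((x_i - mean)^2) / n = 1100.24
Std = sqrt(1100.24) = 33.1699
Z = (x - mean) / std
= (12 - 44.6) / 33.1699
= -32.6 / 33.1699
= -0.98

-0.98


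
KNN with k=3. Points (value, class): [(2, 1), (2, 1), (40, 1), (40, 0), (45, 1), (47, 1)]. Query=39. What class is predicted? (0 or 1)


Distances from query 39:
Point 40 (class 0): distance = 1
Point 40 (class 1): distance = 1
Point 45 (class 1): distance = 6
K=3 nearest neighbors: classes = [0, 1, 1]
Votes for class 1: 2 / 3
Majority vote => class 1

1


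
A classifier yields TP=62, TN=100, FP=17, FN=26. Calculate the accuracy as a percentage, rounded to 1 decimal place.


Accuracy = (TP + TN) / (TP + TN + FP + FN) * 100
= (62 + 100) / (62 + 100 + 17 + 26)
= 162 / 205
= 0.7902
= 79.0%

79.0


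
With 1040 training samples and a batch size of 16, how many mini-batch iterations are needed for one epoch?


Iterations per epoch = dataset_size / batch_size
= 1040 / 16
= 65

65


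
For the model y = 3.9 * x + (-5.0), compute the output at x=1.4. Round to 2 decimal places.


y = 3.9 * 1.4 + (-5.0)
= 5.46 + (-5.0)
= 0.46

0.46


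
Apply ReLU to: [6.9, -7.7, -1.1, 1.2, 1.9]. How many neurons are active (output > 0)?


ReLU(x) = max(0, x) for each element:
ReLU(6.9) = 6.9
ReLU(-7.7) = 0
ReLU(-1.1) = 0
ReLU(1.2) = 1.2
ReLU(1.9) = 1.9
Active neurons (>0): 3

3


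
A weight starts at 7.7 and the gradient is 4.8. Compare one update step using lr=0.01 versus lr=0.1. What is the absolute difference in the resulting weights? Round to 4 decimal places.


With lr=0.01: w_new = 7.7 - 0.01 * 4.8 = 7.652
With lr=0.1: w_new = 7.7 - 0.1 * 4.8 = 7.22
Absolute difference = |7.652 - 7.22|
= 0.4320

0.4320


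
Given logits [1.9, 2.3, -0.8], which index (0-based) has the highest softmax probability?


Softmax is a monotonic transformation, so it preserves the argmax.
We need to find the index of the maximum logit.
Index 0: 1.9
Index 1: 2.3
Index 2: -0.8
Maximum logit = 2.3 at index 1

1


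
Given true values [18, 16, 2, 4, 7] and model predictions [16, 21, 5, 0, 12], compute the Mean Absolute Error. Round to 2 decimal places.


Absolute errors: [2, 5, 3, 4, 5]
Sum of absolute errors = 19
MAE = 19 / 5 = 3.80

3.80


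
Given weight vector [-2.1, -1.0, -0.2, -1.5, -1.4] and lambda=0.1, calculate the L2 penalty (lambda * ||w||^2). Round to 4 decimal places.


Squaring each weight:
(-2.1)^2 = 4.41
(-1.0)^2 = 1.0
(-0.2)^2 = 0.04
(-1.5)^2 = 2.25
(-1.4)^2 = 1.96
Sum of squares = 9.66
Penalty = 0.1 * 9.66 = 0.9660

0.9660


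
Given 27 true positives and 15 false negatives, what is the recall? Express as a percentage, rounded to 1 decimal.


Recall = TP / (TP + FN) * 100
= 27 / (27 + 15)
= 27 / 42
= 0.6429
= 64.3%

64.3


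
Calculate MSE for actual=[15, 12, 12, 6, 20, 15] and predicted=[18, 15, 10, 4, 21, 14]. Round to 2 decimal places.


Differences: [-3, -3, 2, 2, -1, 1]
Squared errors: [9, 9, 4, 4, 1, 1]
Sum of squared errors = 28
MSE = 28 / 6 = 4.67

4.67


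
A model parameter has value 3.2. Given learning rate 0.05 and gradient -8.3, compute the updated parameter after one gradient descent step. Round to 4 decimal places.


w_new = w_old - lr * gradient
= 3.2 - 0.05 * -8.3
= 3.2 - (-0.415)
= 3.6150

3.6150


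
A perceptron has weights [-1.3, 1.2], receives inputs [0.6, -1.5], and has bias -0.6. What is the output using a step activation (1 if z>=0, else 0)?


z = w . x + b
= -1.3*0.6 + 1.2*-1.5 + -0.6
= -0.78 + -1.8 + -0.6
= -2.58 + -0.6
= -3.18
Since z = -3.18 < 0, output = 0

0


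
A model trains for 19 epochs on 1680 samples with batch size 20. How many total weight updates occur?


Iterations per epoch = 1680 / 20 = 84
Total updates = iterations_per_epoch * epochs
= 84 * 19
= 1596

1596


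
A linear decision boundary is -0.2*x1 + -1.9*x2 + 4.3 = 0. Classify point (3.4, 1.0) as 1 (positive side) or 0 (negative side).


Compute -0.2 * 3.4 + -1.9 * 1.0 + 4.3
= -0.68 + -1.9 + 4.3
= 1.72
Since 1.72 >= 0, the point is on the positive side.

1


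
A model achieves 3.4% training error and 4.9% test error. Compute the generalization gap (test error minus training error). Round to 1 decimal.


Generalization gap = test_error - train_error
= 4.9 - 3.4
= 1.5%
A small gap suggests good generalization.

1.5


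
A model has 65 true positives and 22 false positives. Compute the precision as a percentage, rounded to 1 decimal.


Precision = TP / (TP + FP) * 100
= 65 / (65 + 22)
= 65 / 87
= 0.7471
= 74.7%

74.7


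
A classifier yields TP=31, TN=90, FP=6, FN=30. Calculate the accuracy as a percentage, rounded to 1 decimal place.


Accuracy = (TP + TN) / (TP + TN + FP + FN) * 100
= (31 + 90) / (31 + 90 + 6 + 30)
= 121 / 157
= 0.7707
= 77.1%

77.1


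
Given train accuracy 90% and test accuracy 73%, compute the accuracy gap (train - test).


Gap = train_accuracy - test_accuracy
= 90 - 73
= 17%
This gap suggests the model is overfitting.

17


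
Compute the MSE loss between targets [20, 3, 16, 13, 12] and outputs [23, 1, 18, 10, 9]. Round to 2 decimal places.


Differences: [-3, 2, -2, 3, 3]
Squared errors: [9, 4, 4, 9, 9]
Sum of squared errors = 35
MSE = 35 / 5 = 7.00

7.00


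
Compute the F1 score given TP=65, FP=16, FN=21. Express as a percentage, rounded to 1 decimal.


Precision = TP / (TP + FP) = 65 / 81 = 0.8025
Recall = TP / (TP + FN) = 65 / 86 = 0.7558
F1 = 2 * P * R / (P + R)
= 2 * 0.8025 * 0.7558 / (0.8025 + 0.7558)
= 1.213 / 1.5583
= 0.7784
As percentage: 77.8%

77.8


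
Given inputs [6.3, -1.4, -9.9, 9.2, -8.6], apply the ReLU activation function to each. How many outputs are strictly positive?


ReLU(x) = max(0, x) for each element:
ReLU(6.3) = 6.3
ReLU(-1.4) = 0
ReLU(-9.9) = 0
ReLU(9.2) = 9.2
ReLU(-8.6) = 0
Active neurons (>0): 2

2


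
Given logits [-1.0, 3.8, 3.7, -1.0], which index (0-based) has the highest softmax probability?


Softmax is a monotonic transformation, so it preserves the argmax.
We need to find the index of the maximum logit.
Index 0: -1.0
Index 1: 3.8
Index 2: 3.7
Index 3: -1.0
Maximum logit = 3.8 at index 1

1


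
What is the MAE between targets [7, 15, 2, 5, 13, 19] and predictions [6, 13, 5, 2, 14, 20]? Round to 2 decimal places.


Absolute errors: [1, 2, 3, 3, 1, 1]
Sum of absolute errors = 11
MAE = 11 / 6 = 1.83

1.83


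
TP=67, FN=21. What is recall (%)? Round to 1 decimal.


Recall = TP / (TP + FN) * 100
= 67 / (67 + 21)
= 67 / 88
= 0.7614
= 76.1%

76.1


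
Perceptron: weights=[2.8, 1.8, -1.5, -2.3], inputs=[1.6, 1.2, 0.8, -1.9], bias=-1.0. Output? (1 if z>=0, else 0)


z = w . x + b
= 2.8*1.6 + 1.8*1.2 + -1.5*0.8 + -2.3*-1.9 + -1.0
= 4.48 + 2.16 + -1.2 + 4.37 + -1.0
= 9.81 + -1.0
= 8.81
Since z = 8.81 >= 0, output = 1

1


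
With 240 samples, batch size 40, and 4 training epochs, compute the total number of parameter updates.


Iterations per epoch = 240 / 40 = 6
Total updates = iterations_per_epoch * epochs
= 6 * 4
= 24

24


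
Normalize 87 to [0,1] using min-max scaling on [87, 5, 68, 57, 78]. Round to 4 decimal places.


Min = 5, Max = 87
Range = 87 - 5 = 82
Scaled = (x - min) / (max - min)
= (87 - 5) / 82
= 82 / 82
= 1.0000

1.0000


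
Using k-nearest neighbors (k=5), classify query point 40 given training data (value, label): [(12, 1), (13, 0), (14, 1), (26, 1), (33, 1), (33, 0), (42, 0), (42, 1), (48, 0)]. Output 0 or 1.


Distances from query 40:
Point 42 (class 0): distance = 2
Point 42 (class 1): distance = 2
Point 33 (class 0): distance = 7
Point 33 (class 1): distance = 7
Point 48 (class 0): distance = 8
K=5 nearest neighbors: classes = [0, 1, 0, 1, 0]
Votes for class 1: 2 / 5
Majority vote => class 0

0


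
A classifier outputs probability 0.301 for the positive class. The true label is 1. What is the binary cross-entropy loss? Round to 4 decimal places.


For y=1: Loss = -log(p)
= -log(0.301)
= -(-1.2006)
= 1.2006

1.2006


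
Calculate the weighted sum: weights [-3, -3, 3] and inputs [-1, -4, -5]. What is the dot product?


Element-wise products:
-3 * -1 = 3
-3 * -4 = 12
3 * -5 = -15
Sum = 3 + 12 + -15
= 0

0


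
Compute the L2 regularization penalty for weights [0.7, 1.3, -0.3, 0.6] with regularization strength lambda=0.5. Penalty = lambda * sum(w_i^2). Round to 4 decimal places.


Squaring each weight:
0.7^2 = 0.49
1.3^2 = 1.69
(-0.3)^2 = 0.09
0.6^2 = 0.36
Sum of squares = 2.63
Penalty = 0.5 * 2.63 = 1.3150

1.3150


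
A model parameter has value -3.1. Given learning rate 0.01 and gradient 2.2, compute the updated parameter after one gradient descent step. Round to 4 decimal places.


w_new = w_old - lr * gradient
= -3.1 - 0.01 * 2.2
= -3.1 - (0.022)
= -3.1220

-3.1220


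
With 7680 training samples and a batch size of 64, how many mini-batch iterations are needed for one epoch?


Iterations per epoch = dataset_size / batch_size
= 7680 / 64
= 120

120


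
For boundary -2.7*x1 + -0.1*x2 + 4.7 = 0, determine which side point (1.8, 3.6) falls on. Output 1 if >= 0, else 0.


Compute -2.7 * 1.8 + -0.1 * 3.6 + 4.7
= -4.86 + -0.36 + 4.7
= -0.52
Since -0.52 < 0, the point is on the negative side.

0


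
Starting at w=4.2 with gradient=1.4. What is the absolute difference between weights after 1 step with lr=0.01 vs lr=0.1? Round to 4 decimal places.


With lr=0.01: w_new = 4.2 - 0.01 * 1.4 = 4.186
With lr=0.1: w_new = 4.2 - 0.1 * 1.4 = 4.06
Absolute difference = |4.186 - 4.06|
= 0.1260

0.1260


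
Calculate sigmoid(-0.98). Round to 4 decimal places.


sigmoid(z) = 1 / (1 + exp(-z))
exp(-(-0.98)) = exp(0.98) = 2.6645
1 + 2.6645 = 3.6645
1 / 3.6645 = 0.2729

0.2729


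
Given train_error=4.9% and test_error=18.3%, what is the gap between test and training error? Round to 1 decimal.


Generalization gap = test_error - train_error
= 18.3 - 4.9
= 13.4%
A large gap suggests overfitting.

13.4


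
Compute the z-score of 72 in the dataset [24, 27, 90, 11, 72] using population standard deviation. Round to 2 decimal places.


Mean = (24 + 27 + 90 + 11 + 72) / 5 = 44.8
Variance = sum((x_i - mean)^2) / n = 934.96
Std = sqrt(934.96) = 30.5771
Z = (x - mean) / std
= (72 - 44.8) / 30.5771
= 27.2 / 30.5771
= 0.89

0.89


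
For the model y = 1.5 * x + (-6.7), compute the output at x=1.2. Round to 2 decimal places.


y = 1.5 * 1.2 + (-6.7)
= 1.8 + (-6.7)
= -4.90

-4.90


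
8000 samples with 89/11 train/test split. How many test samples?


Train samples = 8000 * 89% = 7120
Test samples = 8000 - 7120
= 880

880


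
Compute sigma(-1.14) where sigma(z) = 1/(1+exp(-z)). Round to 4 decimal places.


sigmoid(z) = 1 / (1 + exp(-z))
exp(-(-1.14)) = exp(1.14) = 3.1268
1 + 3.1268 = 4.1268
1 / 4.1268 = 0.2423

0.2423


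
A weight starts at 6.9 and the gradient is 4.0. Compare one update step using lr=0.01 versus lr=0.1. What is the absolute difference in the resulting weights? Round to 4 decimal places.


With lr=0.01: w_new = 6.9 - 0.01 * 4.0 = 6.86
With lr=0.1: w_new = 6.9 - 0.1 * 4.0 = 6.5
Absolute difference = |6.86 - 6.5|
= 0.3600

0.3600


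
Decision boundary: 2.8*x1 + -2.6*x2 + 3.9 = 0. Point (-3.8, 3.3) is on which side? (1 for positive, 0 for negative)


Compute 2.8 * -3.8 + -2.6 * 3.3 + 3.9
= -10.64 + -8.58 + 3.9
= -15.32
Since -15.32 < 0, the point is on the negative side.

0


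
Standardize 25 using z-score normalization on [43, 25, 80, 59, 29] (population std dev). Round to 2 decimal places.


Mean = (43 + 25 + 80 + 59 + 29) / 5 = 47.2
Variance = sum((x_i - mean)^2) / n = 411.36
Std = sqrt(411.36) = 20.282
Z = (x - mean) / std
= (25 - 47.2) / 20.282
= -22.2 / 20.282
= -1.09

-1.09


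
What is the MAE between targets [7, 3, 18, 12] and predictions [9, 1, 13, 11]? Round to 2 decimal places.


Absolute errors: [2, 2, 5, 1]
Sum of absolute errors = 10
MAE = 10 / 4 = 2.50

2.50


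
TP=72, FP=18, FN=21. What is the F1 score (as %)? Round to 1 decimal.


Precision = TP / (TP + FP) = 72 / 90 = 0.8
Recall = TP / (TP + FN) = 72 / 93 = 0.7742
F1 = 2 * P * R / (P + R)
= 2 * 0.8 * 0.7742 / (0.8 + 0.7742)
= 1.2387 / 1.5742
= 0.7869
As percentage: 78.7%

78.7


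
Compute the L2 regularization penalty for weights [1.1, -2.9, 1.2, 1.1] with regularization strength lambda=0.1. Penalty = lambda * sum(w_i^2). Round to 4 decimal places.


Squaring each weight:
1.1^2 = 1.21
(-2.9)^2 = 8.41
1.2^2 = 1.44
1.1^2 = 1.21
Sum of squares = 12.27
Penalty = 0.1 * 12.27 = 1.2270

1.2270


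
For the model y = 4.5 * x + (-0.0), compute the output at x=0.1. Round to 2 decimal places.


y = 4.5 * 0.1 + (-0.0)
= 0.45 + (-0.0)
= 0.45

0.45


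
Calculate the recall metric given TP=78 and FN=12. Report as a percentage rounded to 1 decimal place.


Recall = TP / (TP + FN) * 100
= 78 / (78 + 12)
= 78 / 90
= 0.8667
= 86.7%

86.7


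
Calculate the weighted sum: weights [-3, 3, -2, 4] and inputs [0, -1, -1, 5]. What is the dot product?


Element-wise products:
-3 * 0 = 0
3 * -1 = -3
-2 * -1 = 2
4 * 5 = 20
Sum = 0 + -3 + 2 + 20
= 19

19


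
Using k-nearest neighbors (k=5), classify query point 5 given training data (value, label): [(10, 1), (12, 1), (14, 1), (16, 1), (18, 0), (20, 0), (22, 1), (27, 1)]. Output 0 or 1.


Distances from query 5:
Point 10 (class 1): distance = 5
Point 12 (class 1): distance = 7
Point 14 (class 1): distance = 9
Point 16 (class 1): distance = 11
Point 18 (class 0): distance = 13
K=5 nearest neighbors: classes = [1, 1, 1, 1, 0]
Votes for class 1: 4 / 5
Majority vote => class 1

1


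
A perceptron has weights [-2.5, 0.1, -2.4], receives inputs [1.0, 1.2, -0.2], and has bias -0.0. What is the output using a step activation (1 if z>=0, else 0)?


z = w . x + b
= -2.5*1.0 + 0.1*1.2 + -2.4*-0.2 + -0.0
= -2.5 + 0.12 + 0.48 + -0.0
= -1.9 + -0.0
= -1.9
Since z = -1.9 < 0, output = 0

0


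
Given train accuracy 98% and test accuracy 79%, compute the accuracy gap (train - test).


Gap = train_accuracy - test_accuracy
= 98 - 79
= 19%
This gap suggests the model is overfitting.

19


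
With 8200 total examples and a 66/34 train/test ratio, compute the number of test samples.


Train samples = 8200 * 66% = 5412
Test samples = 8200 - 5412
= 2788

2788


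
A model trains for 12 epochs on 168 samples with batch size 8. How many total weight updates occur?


Iterations per epoch = 168 / 8 = 21
Total updates = iterations_per_epoch * epochs
= 21 * 12
= 252

252


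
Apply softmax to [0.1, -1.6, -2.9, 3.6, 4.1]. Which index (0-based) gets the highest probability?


Softmax is a monotonic transformation, so it preserves the argmax.
We need to find the index of the maximum logit.
Index 0: 0.1
Index 1: -1.6
Index 2: -2.9
Index 3: 3.6
Index 4: 4.1
Maximum logit = 4.1 at index 4

4


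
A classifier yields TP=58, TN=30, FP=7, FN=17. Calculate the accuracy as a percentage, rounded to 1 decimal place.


Accuracy = (TP + TN) / (TP + TN + FP + FN) * 100
= (58 + 30) / (58 + 30 + 7 + 17)
= 88 / 112
= 0.7857
= 78.6%

78.6


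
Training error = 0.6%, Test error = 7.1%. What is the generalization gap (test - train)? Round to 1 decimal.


Generalization gap = test_error - train_error
= 7.1 - 0.6
= 6.5%
A moderate gap.

6.5


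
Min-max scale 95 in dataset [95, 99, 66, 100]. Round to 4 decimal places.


Min = 66, Max = 100
Range = 100 - 66 = 34
Scaled = (x - min) / (max - min)
= (95 - 66) / 34
= 29 / 34
= 0.8529

0.8529


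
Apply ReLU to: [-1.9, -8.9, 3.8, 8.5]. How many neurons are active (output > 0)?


ReLU(x) = max(0, x) for each element:
ReLU(-1.9) = 0
ReLU(-8.9) = 0
ReLU(3.8) = 3.8
ReLU(8.5) = 8.5
Active neurons (>0): 2

2


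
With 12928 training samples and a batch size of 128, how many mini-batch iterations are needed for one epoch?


Iterations per epoch = dataset_size / batch_size
= 12928 / 128
= 101

101


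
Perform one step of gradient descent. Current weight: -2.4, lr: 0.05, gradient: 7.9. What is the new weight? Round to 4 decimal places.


w_new = w_old - lr * gradient
= -2.4 - 0.05 * 7.9
= -2.4 - (0.395)
= -2.7950

-2.7950


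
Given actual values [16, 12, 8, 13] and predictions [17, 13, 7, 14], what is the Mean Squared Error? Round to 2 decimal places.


Differences: [-1, -1, 1, -1]
Squared errors: [1, 1, 1, 1]
Sum of squared errors = 4
MSE = 4 / 4 = 1.00

1.00


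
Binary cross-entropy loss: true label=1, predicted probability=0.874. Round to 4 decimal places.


For y=1: Loss = -log(p)
= -log(0.874)
= -(-0.1347)
= 0.1347

0.1347


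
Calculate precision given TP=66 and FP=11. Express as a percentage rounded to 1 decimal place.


Precision = TP / (TP + FP) * 100
= 66 / (66 + 11)
= 66 / 77
= 0.8571
= 85.7%

85.7


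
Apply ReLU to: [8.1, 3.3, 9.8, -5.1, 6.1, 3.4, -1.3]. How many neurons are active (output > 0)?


ReLU(x) = max(0, x) for each element:
ReLU(8.1) = 8.1
ReLU(3.3) = 3.3
ReLU(9.8) = 9.8
ReLU(-5.1) = 0
ReLU(6.1) = 6.1
ReLU(3.4) = 3.4
ReLU(-1.3) = 0
Active neurons (>0): 5

5


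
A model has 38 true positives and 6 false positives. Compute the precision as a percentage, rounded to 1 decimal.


Precision = TP / (TP + FP) * 100
= 38 / (38 + 6)
= 38 / 44
= 0.8636
= 86.4%

86.4


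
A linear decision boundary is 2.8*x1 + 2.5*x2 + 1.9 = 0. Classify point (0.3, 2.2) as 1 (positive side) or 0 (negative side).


Compute 2.8 * 0.3 + 2.5 * 2.2 + 1.9
= 0.84 + 5.5 + 1.9
= 8.24
Since 8.24 >= 0, the point is on the positive side.

1


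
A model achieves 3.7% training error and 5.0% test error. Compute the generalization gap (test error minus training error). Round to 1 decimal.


Generalization gap = test_error - train_error
= 5.0 - 3.7
= 1.3%
A small gap suggests good generalization.

1.3


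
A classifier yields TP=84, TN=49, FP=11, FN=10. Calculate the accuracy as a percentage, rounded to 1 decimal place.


Accuracy = (TP + TN) / (TP + TN + FP + FN) * 100
= (84 + 49) / (84 + 49 + 11 + 10)
= 133 / 154
= 0.8636
= 86.4%

86.4


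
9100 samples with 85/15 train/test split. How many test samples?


Train samples = 9100 * 85% = 7735
Test samples = 9100 - 7735
= 1365

1365


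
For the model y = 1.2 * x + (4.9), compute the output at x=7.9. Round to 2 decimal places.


y = 1.2 * 7.9 + (4.9)
= 9.48 + (4.9)
= 14.38

14.38


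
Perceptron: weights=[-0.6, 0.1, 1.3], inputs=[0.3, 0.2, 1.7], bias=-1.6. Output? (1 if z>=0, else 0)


z = w . x + b
= -0.6*0.3 + 0.1*0.2 + 1.3*1.7 + -1.6
= -0.18 + 0.02 + 2.21 + -1.6
= 2.05 + -1.6
= 0.45
Since z = 0.45 >= 0, output = 1

1


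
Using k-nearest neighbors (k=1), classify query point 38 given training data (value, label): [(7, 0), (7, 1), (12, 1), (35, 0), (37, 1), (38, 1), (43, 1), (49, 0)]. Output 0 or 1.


Distances from query 38:
Point 38 (class 1): distance = 0
K=1 nearest neighbors: classes = [1]
Votes for class 1: 1 / 1
Majority vote => class 1

1


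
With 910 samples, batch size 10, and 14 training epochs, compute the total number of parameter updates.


Iterations per epoch = 910 / 10 = 91
Total updates = iterations_per_epoch * epochs
= 91 * 14
= 1274

1274


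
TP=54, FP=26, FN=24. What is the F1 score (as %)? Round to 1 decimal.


Precision = TP / (TP + FP) = 54 / 80 = 0.675
Recall = TP / (TP + FN) = 54 / 78 = 0.6923
F1 = 2 * P * R / (P + R)
= 2 * 0.675 * 0.6923 / (0.675 + 0.6923)
= 0.9346 / 1.3673
= 0.6835
As percentage: 68.4%

68.4


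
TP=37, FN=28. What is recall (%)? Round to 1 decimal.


Recall = TP / (TP + FN) * 100
= 37 / (37 + 28)
= 37 / 65
= 0.5692
= 56.9%

56.9


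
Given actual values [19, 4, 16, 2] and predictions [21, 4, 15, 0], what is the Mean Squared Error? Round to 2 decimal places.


Differences: [-2, 0, 1, 2]
Squared errors: [4, 0, 1, 4]
Sum of squared errors = 9
MSE = 9 / 4 = 2.25

2.25


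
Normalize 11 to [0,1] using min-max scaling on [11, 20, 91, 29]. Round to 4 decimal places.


Min = 11, Max = 91
Range = 91 - 11 = 80
Scaled = (x - min) / (max - min)
= (11 - 11) / 80
= 0 / 80
= 0.0000

0.0000


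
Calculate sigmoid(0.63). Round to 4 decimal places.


sigmoid(z) = 1 / (1 + exp(-z))
exp(-(0.63)) = exp(-0.63) = 0.5326
1 + 0.5326 = 1.5326
1 / 1.5326 = 0.6525

0.6525


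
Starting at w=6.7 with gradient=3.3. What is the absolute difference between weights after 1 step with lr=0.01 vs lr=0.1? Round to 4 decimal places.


With lr=0.01: w_new = 6.7 - 0.01 * 3.3 = 6.667
With lr=0.1: w_new = 6.7 - 0.1 * 3.3 = 6.37
Absolute difference = |6.667 - 6.37|
= 0.2970

0.2970


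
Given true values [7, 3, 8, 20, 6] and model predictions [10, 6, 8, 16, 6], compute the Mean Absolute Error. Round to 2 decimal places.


Absolute errors: [3, 3, 0, 4, 0]
Sum of absolute errors = 10
MAE = 10 / 5 = 2.00

2.00


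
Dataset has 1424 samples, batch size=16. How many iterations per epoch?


Iterations per epoch = dataset_size / batch_size
= 1424 / 16
= 89

89


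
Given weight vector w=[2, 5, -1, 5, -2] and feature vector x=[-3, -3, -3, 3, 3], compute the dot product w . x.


Element-wise products:
2 * -3 = -6
5 * -3 = -15
-1 * -3 = 3
5 * 3 = 15
-2 * 3 = -6
Sum = -6 + -15 + 3 + 15 + -6
= -9

-9


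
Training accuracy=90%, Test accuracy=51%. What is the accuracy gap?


Gap = train_accuracy - test_accuracy
= 90 - 51
= 39%
This large gap strongly indicates overfitting.

39


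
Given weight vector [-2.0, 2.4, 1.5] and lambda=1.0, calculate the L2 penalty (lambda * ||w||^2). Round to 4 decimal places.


Squaring each weight:
(-2.0)^2 = 4.0
2.4^2 = 5.76
1.5^2 = 2.25
Sum of squares = 12.01
Penalty = 1.0 * 12.01 = 12.0100

12.0100


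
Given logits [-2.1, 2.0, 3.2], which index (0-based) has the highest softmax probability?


Softmax is a monotonic transformation, so it preserves the argmax.
We need to find the index of the maximum logit.
Index 0: -2.1
Index 1: 2.0
Index 2: 3.2
Maximum logit = 3.2 at index 2

2
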